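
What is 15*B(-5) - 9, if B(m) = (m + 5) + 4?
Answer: 51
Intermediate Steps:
B(m) = 9 + m (B(m) = (5 + m) + 4 = 9 + m)
15*B(-5) - 9 = 15*(9 - 5) - 9 = 15*4 - 9 = 60 - 9 = 51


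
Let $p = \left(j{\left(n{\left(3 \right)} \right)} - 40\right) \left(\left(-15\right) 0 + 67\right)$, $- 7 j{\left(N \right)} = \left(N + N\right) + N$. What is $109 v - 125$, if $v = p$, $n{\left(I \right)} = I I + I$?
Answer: $- \frac{2308623}{7} \approx -3.298 \cdot 10^{5}$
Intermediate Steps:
$n{\left(I \right)} = I + I^{2}$ ($n{\left(I \right)} = I^{2} + I = I + I^{2}$)
$j{\left(N \right)} = - \frac{3 N}{7}$ ($j{\left(N \right)} = - \frac{\left(N + N\right) + N}{7} = - \frac{2 N + N}{7} = - \frac{3 N}{7}$)
$p = - \frac{21172}{7}$ ($p = \left(- \frac{3 \cdot 3 \left(1 + 3\right)}{7} - 40\right) \left(\left(-15\right) 0 + 67\right) = \left(- \frac{3 \cdot 3 \cdot 4}{7} - 40\right) \left(0 + 67\right) = \left(\left(- \frac{3}{7}\right) 12 - 40\right) 67 = \left(- \frac{36}{7} - 40\right) 67 = \left(- \frac{316}{7}\right) 67 = - \frac{21172}{7} \approx -3024.6$)
$v = - \frac{21172}{7} \approx -3024.6$
$109 v - 125 = 109 \left(- \frac{21172}{7}\right) - 125 = - \frac{2307748}{7} - 125 = - \frac{2308623}{7}$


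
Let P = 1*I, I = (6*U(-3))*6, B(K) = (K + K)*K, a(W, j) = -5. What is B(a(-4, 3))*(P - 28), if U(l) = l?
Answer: -6800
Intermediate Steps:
B(K) = 2*K**2 (B(K) = (2*K)*K = 2*K**2)
I = -108 (I = (6*(-3))*6 = -18*6 = -108)
P = -108 (P = 1*(-108) = -108)
B(a(-4, 3))*(P - 28) = (2*(-5)**2)*(-108 - 28) = (2*25)*(-136) = 50*(-136) = -6800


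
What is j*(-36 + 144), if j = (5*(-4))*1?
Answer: -2160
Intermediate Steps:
j = -20 (j = -20*1 = -20)
j*(-36 + 144) = -20*(-36 + 144) = -20*108 = -2160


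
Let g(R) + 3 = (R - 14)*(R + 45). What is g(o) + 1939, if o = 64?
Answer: 7386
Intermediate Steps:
g(R) = -3 + (-14 + R)*(45 + R) (g(R) = -3 + (R - 14)*(R + 45) = -3 + (-14 + R)*(45 + R))
g(o) + 1939 = (-633 + 64**2 + 31*64) + 1939 = (-633 + 4096 + 1984) + 1939 = 5447 + 1939 = 7386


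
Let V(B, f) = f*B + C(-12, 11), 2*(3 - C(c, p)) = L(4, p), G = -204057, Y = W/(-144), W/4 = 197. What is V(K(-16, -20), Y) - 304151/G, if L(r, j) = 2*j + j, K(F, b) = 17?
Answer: -9526039/90692 ≈ -105.04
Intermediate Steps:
W = 788 (W = 4*197 = 788)
Y = -197/36 (Y = 788/(-144) = 788*(-1/144) = -197/36 ≈ -5.4722)
L(r, j) = 3*j
C(c, p) = 3 - 3*p/2
V(B, f) = -27/2 + B*f (V(B, f) = f*B + (3 - 3/2*11) = B*f + (3 - 33/2) = B*f - 27/2 = -27/2 + B*f)
V(K(-16, -20), Y) - 304151/G = (-27/2 + 17*(-197/36)) - 304151/(-204057) = (-27/2 - 3349/36) - 304151*(-1)/204057 = -3835/36 - 1*(-304151/204057) = -3835/36 + 304151/204057 = -9526039/90692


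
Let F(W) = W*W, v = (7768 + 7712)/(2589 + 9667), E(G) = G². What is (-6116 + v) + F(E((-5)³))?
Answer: 374014069723/1532 ≈ 2.4413e+8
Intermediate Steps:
v = 1935/1532 (v = 15480/12256 = 15480*(1/12256) = 1935/1532 ≈ 1.2631)
F(W) = W²
(-6116 + v) + F(E((-5)³)) = (-6116 + 1935/1532) + (((-5)³)²)² = -9367777/1532 + ((-125)²)² = -9367777/1532 + 15625² = -9367777/1532 + 244140625 = 374014069723/1532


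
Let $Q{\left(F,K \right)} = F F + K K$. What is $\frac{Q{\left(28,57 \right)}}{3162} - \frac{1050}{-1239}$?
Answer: $\frac{396047}{186558} \approx 2.1229$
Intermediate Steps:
$Q{\left(F,K \right)} = F^{2} + K^{2}$
$\frac{Q{\left(28,57 \right)}}{3162} - \frac{1050}{-1239} = \frac{28^{2} + 57^{2}}{3162} - \frac{1050}{-1239} = \left(784 + 3249\right) \frac{1}{3162} - - \frac{50}{59} = 4033 \cdot \frac{1}{3162} + \frac{50}{59} = \frac{4033}{3162} + \frac{50}{59} = \frac{396047}{186558}$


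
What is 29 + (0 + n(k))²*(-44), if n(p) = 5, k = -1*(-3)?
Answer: -1071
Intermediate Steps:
k = 3
29 + (0 + n(k))²*(-44) = 29 + (0 + 5)²*(-44) = 29 + 5²*(-44) = 29 + 25*(-44) = 29 - 1100 = -1071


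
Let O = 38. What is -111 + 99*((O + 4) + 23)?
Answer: 6324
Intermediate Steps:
-111 + 99*((O + 4) + 23) = -111 + 99*((38 + 4) + 23) = -111 + 99*(42 + 23) = -111 + 99*65 = -111 + 6435 = 6324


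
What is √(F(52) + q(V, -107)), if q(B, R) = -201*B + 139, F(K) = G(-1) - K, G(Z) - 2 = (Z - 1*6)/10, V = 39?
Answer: I*√775070/10 ≈ 88.038*I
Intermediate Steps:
G(Z) = 7/5 + Z/10 (G(Z) = 2 + (Z - 1*6)/10 = 2 + (Z - 6)*(⅒) = 2 + (-6 + Z)*(⅒) = 2 + (-⅗ + Z/10) = 7/5 + Z/10)
F(K) = 13/10 - K (F(K) = (7/5 + (⅒)*(-1)) - K = (7/5 - ⅒) - K = 13/10 - K)
q(B, R) = 139 - 201*B
√(F(52) + q(V, -107)) = √((13/10 - 1*52) + (139 - 201*39)) = √((13/10 - 52) + (139 - 7839)) = √(-507/10 - 7700) = √(-77507/10) = I*√775070/10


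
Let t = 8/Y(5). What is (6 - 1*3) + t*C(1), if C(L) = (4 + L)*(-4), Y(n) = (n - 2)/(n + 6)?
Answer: -1751/3 ≈ -583.67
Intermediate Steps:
Y(n) = (-2 + n)/(6 + n)
C(L) = -16 - 4*L
t = 88/3 (t = 8/(((-2 + 5)/(6 + 5))) = 8/((3/11)) = 8/(((1/11)*3)) = 8/(3/11) = 8*(11/3) = 88/3 ≈ 29.333)
(6 - 1*3) + t*C(1) = (6 - 1*3) + 88*(-16 - 4*1)/3 = (6 - 3) + 88*(-16 - 4)/3 = 3 + (88/3)*(-20) = 3 - 1760/3 = -1751/3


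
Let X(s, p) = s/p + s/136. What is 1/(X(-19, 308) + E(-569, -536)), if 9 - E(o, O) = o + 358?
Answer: 10472/2301731 ≈ 0.0045496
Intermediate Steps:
X(s, p) = s/136 + s/p (X(s, p) = s/p + s*(1/136) = s/p + s/136 = s/136 + s/p)
E(o, O) = -349 - o (E(o, O) = 9 - (o + 358) = 9 - (358 + o) = 9 + (-358 - o) = -349 - o)
1/(X(-19, 308) + E(-569, -536)) = 1/(((1/136)*(-19) - 19/308) + (-349 - 1*(-569))) = 1/((-19/136 - 19*1/308) + (-349 + 569)) = 1/((-19/136 - 19/308) + 220) = 1/(-2109/10472 + 220) = 1/(2301731/10472) = 10472/2301731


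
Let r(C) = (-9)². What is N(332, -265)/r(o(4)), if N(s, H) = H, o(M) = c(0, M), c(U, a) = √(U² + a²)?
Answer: -265/81 ≈ -3.2716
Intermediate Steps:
o(M) = √(M²) (o(M) = √(0² + M²) = √(0 + M²) = √(M²))
r(C) = 81
N(332, -265)/r(o(4)) = -265/81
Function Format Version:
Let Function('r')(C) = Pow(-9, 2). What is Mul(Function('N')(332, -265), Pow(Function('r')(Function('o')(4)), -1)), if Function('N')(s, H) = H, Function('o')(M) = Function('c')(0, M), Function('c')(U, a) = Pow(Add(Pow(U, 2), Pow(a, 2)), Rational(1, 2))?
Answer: Rational(-265, 81) ≈ -3.2716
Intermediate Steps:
Function('o')(M) = Pow(Pow(M, 2), Rational(1, 2)) (Function('o')(M) = Pow(Add(Pow(0, 2), Pow(M, 2)), Rational(1, 2)) = Pow(Add(0, Pow(M, 2)), Rational(1, 2)) = Pow(Pow(M, 2), Rational(1, 2)))
Function('r')(C) = 81
Mul(Function('N')(332, -265), Pow(Function('r')(Function('o')(4)), -1)) = Mul(-265, Pow(81, -1)) = Mul(-265, Rational(1, 81)) = Rational(-265, 81)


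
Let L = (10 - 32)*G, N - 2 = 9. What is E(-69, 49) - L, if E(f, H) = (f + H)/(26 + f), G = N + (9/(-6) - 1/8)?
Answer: 35555/172 ≈ 206.72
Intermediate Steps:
N = 11 (N = 2 + 9 = 11)
G = 75/8 (G = 11 + (9/(-6) - 1/8) = 11 + (9*(-1/6) - 1*1/8) = 11 + (-3/2 - 1/8) = 11 - 13/8 = 75/8 ≈ 9.3750)
E(f, H) = (H + f)/(26 + f)
L = -825/4 (L = (10 - 32)*(75/8) = -22*75/8 = -825/4 ≈ -206.25)
E(-69, 49) - L = (49 - 69)/(26 - 69) - 1*(-825/4) = -20/(-43) + 825/4 = -1/43*(-20) + 825/4 = 20/43 + 825/4 = 35555/172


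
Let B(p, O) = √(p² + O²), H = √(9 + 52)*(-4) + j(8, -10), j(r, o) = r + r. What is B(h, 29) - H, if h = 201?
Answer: -16 + √41242 + 4*√61 ≈ 218.32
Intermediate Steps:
j(r, o) = 2*r
H = 16 - 4*√61 (H = √(9 + 52)*(-4) + 2*8 = √61*(-4) + 16 = -4*√61 + 16 = 16 - 4*√61 ≈ -15.241)
B(p, O) = √(O² + p²)
B(h, 29) - H = √(29² + 201²) - (16 - 4*√61) = √(841 + 40401) + (-16 + 4*√61) = √41242 + (-16 + 4*√61) = -16 + √41242 + 4*√61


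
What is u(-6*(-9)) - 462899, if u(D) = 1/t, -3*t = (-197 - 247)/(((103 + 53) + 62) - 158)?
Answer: -17127248/37 ≈ -4.6290e+5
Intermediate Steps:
t = 37/15 (t = -(-197 - 247)/(3*(((103 + 53) + 62) - 158)) = -(-148)/((156 + 62) - 158) = -(-148)/(218 - 158) = -(-148)/60 = -⅓*(-37/5) = 37/15 ≈ 2.4667)
u(D) = 15/37 (u(D) = 1/(37/15) = 15/37)
u(-6*(-9)) - 462899 = 15/37 - 462899 = -17127248/37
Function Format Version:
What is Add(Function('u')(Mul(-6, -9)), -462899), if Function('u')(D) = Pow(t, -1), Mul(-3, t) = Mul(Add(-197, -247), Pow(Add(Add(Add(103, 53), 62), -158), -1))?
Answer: Rational(-17127248, 37) ≈ -4.6290e+5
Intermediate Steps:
t = Rational(37, 15) (t = Mul(Rational(-1, 3), Mul(Add(-197, -247), Pow(Add(Add(Add(103, 53), 62), -158), -1))) = Mul(Rational(-1, 3), Mul(-444, Pow(Add(Add(156, 62), -158), -1))) = Mul(Rational(-1, 3), Mul(-444, Pow(Add(218, -158), -1))) = Mul(Rational(-1, 3), Mul(-444, Pow(60, -1))) = Mul(Rational(-1, 3), Mul(-444, Rational(1, 60))) = Mul(Rational(-1, 3), Rational(-37, 5)) = Rational(37, 15) ≈ 2.4667)
Function('u')(D) = Rational(15, 37) (Function('u')(D) = Pow(Rational(37, 15), -1) = Rational(15, 37))
Add(Function('u')(Mul(-6, -9)), -462899) = Add(Rational(15, 37), -462899) = Rational(-17127248, 37)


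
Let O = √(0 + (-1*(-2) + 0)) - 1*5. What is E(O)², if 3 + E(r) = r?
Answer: (8 - √2)² ≈ 43.373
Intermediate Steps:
O = -5 + √2 (O = √(0 + (2 + 0)) - 5 = √(0 + 2) - 5 = √2 - 5 = -5 + √2 ≈ -3.5858)
E(r) = -3 + r
E(O)² = (-3 + (-5 + √2))² = (-8 + √2)²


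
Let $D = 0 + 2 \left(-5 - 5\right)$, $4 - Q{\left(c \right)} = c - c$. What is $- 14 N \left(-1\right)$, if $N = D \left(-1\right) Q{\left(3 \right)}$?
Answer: $1120$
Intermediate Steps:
$Q{\left(c \right)} = 4$ ($Q{\left(c \right)} = 4 - \left(c - c\right) = 4 - 0 = 4 + 0 = 4$)
$D = -20$ ($D = 0 + 2 \left(-10\right) = 0 - 20 = -20$)
$N = 80$ ($N = \left(-20\right) \left(-1\right) 4 = 20 \cdot 4 = 80$)
$- 14 N \left(-1\right) = \left(-14\right) 80 \left(-1\right) = \left(-1120\right) \left(-1\right) = 1120$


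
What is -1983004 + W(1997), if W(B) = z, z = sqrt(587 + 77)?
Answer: -1983004 + 2*sqrt(166) ≈ -1.9830e+6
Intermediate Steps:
z = 2*sqrt(166) (z = sqrt(664) = 2*sqrt(166) ≈ 25.768)
W(B) = 2*sqrt(166)
-1983004 + W(1997) = -1983004 + 2*sqrt(166)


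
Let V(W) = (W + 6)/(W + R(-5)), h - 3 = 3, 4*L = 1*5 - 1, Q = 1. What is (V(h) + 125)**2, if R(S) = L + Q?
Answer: 64009/4 ≈ 16002.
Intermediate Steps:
L = 1 (L = (1*5 - 1)/4 = (5 - 1)/4 = (1/4)*4 = 1)
R(S) = 2 (R(S) = 1 + 1 = 2)
h = 6 (h = 3 + 3 = 6)
V(W) = (6 + W)/(2 + W) (V(W) = (W + 6)/(W + 2) = (6 + W)/(2 + W))
(V(h) + 125)**2 = ((6 + 6)/(2 + 6) + 125)**2 = (12/8 + 125)**2 = ((1/8)*12 + 125)**2 = (3/2 + 125)**2 = (253/2)**2 = 64009/4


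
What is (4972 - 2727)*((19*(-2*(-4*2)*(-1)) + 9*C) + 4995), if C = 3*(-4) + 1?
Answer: 10309040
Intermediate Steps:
C = -11 (C = -12 + 1 = -11)
(4972 - 2727)*((19*(-2*(-4*2)*(-1)) + 9*C) + 4995) = (4972 - 2727)*((19*(-2*(-4*2)*(-1)) + 9*(-11)) + 4995) = 2245*((19*(-(-16)*(-1)) - 99) + 4995) = 2245*((19*(-2*8) - 99) + 4995) = 2245*((19*(-16) - 99) + 4995) = 2245*((-304 - 99) + 4995) = 2245*(-403 + 4995) = 2245*4592 = 10309040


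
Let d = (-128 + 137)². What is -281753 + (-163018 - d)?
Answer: -444852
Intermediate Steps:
d = 81 (d = 9² = 81)
-281753 + (-163018 - d) = -281753 + (-163018 - 1*81) = -281753 + (-163018 - 81) = -281753 - 163099 = -444852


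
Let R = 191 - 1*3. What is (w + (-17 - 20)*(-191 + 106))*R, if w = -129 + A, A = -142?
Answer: 540312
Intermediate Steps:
R = 188 (R = 191 - 3 = 188)
w = -271 (w = -129 - 142 = -271)
(w + (-17 - 20)*(-191 + 106))*R = (-271 + (-17 - 20)*(-191 + 106))*188 = (-271 - 37*(-85))*188 = (-271 + 3145)*188 = 2874*188 = 540312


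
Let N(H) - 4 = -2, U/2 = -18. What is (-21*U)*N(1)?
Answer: 1512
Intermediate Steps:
U = -36 (U = 2*(-18) = -36)
N(H) = 2 (N(H) = 4 - 2 = 2)
(-21*U)*N(1) = -21*(-36)*2 = 756*2 = 1512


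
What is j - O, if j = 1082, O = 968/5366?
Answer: 2902522/2683 ≈ 1081.8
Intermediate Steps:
O = 484/2683 (O = 968*(1/5366) = 484/2683 ≈ 0.18040)
j - O = 1082 - 1*484/2683 = 1082 - 484/2683 = 2902522/2683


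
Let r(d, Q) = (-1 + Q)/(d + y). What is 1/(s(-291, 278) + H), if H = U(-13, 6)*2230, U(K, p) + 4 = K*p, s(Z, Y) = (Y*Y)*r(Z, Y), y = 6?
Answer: -285/73522768 ≈ -3.8764e-6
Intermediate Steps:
r(d, Q) = (-1 + Q)/(6 + d) (r(d, Q) = (-1 + Q)/(d + 6) = (-1 + Q)/(6 + d))
s(Z, Y) = Y²*(-1 + Y)/(6 + Z) (s(Z, Y) = (Y*Y)*((-1 + Y)/(6 + Z)) = Y²*((-1 + Y)/(6 + Z)) = Y²*(-1 + Y)/(6 + Z))
U(K, p) = -4 + K*p
H = -182860 (H = (-4 - 13*6)*2230 = (-4 - 78)*2230 = -82*2230 = -182860)
1/(s(-291, 278) + H) = 1/(278²*(-1 + 278)/(6 - 291) - 182860) = 1/(77284*277/(-285) - 182860) = 1/(77284*(-1/285)*277 - 182860) = 1/(-21407668/285 - 182860) = 1/(-73522768/285) = -285/73522768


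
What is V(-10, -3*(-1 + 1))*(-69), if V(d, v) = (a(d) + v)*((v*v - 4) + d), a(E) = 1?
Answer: 966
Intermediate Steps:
V(d, v) = (1 + v)*(-4 + d + v**2) (V(d, v) = (1 + v)*((v*v - 4) + d) = (1 + v)*((v**2 - 4) + d) = (1 + v)*((-4 + v**2) + d) = (1 + v)*(-4 + d + v**2))
V(-10, -3*(-1 + 1))*(-69) = (-4 - 10 + (-3*(-1 + 1))**2 + (-3*(-1 + 1))**3 - (-12)*(-1 + 1) - (-30)*(-1 + 1))*(-69) = (-4 - 10 + (-3*0)**2 + (-3*0)**3 - (-12)*0 - (-30)*0)*(-69) = (-4 - 10 + 0**2 + 0**3 - 4*0 - 10*0)*(-69) = (-4 - 10 + 0 + 0 + 0 + 0)*(-69) = -14*(-69) = 966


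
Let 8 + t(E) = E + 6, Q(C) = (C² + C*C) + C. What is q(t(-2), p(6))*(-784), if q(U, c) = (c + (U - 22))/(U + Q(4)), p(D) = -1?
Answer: 1323/2 ≈ 661.50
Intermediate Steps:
Q(C) = C + 2*C² (Q(C) = (C² + C²) + C = 2*C² + C = C + 2*C²)
t(E) = -2 + E (t(E) = -8 + (E + 6) = -8 + (6 + E) = -2 + E)
q(U, c) = (-22 + U + c)/(36 + U) (q(U, c) = (c + (U - 22))/(U + 4*(1 + 2*4)) = (c + (-22 + U))/(U + 4*(1 + 8)) = (-22 + U + c)/(U + 4*9) = (-22 + U + c)/(U + 36) = (-22 + U + c)/(36 + U))
q(t(-2), p(6))*(-784) = ((-22 + (-2 - 2) - 1)/(36 + (-2 - 2)))*(-784) = ((-22 - 4 - 1)/(36 - 4))*(-784) = (-27/32)*(-784) = ((1/32)*(-27))*(-784) = -27/32*(-784) = 1323/2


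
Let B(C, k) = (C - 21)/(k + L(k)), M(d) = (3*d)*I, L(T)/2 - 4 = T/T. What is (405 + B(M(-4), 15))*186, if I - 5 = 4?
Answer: 1859256/25 ≈ 74370.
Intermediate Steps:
I = 9 (I = 5 + 4 = 9)
L(T) = 10 (L(T) = 8 + 2*(T/T) = 8 + 2*1 = 8 + 2 = 10)
M(d) = 27*d (M(d) = (3*d)*9 = 27*d)
B(C, k) = (-21 + C)/(10 + k) (B(C, k) = (C - 21)/(k + 10) = (-21 + C)/(10 + k))
(405 + B(M(-4), 15))*186 = (405 + (-21 + 27*(-4))/(10 + 15))*186 = (405 + (-21 - 108)/25)*186 = (405 + (1/25)*(-129))*186 = (405 - 129/25)*186 = (9996/25)*186 = 1859256/25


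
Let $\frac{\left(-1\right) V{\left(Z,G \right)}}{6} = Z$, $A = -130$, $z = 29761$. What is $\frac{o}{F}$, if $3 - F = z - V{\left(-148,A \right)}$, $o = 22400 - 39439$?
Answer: $\frac{17039}{28870} \approx 0.5902$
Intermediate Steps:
$o = -17039$ ($o = 22400 - 39439 = -17039$)
$V{\left(Z,G \right)} = - 6 Z$
$F = -28870$ ($F = 3 - \left(29761 - \left(-6\right) \left(-148\right)\right) = 3 - \left(29761 - 888\right) = 3 - 28873 = -28870$)
$\frac{o}{F} = - \frac{17039}{-28870} = \left(-17039\right) \left(- \frac{1}{28870}\right) = \frac{17039}{28870}$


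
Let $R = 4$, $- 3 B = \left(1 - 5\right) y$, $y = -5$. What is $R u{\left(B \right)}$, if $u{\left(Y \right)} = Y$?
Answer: $- \frac{80}{3} \approx -26.667$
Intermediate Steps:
$B = - \frac{20}{3}$ ($B = - \frac{\left(1 - 5\right) \left(-5\right)}{3} = - \frac{\left(-4\right) \left(-5\right)}{3} = \left(- \frac{1}{3}\right) 20 = - \frac{20}{3} \approx -6.6667$)
$R u{\left(B \right)} = 4 \left(- \frac{20}{3}\right) = - \frac{80}{3}$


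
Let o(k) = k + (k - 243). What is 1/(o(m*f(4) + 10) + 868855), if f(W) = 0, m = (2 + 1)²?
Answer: 1/868632 ≈ 1.1512e-6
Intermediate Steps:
m = 9 (m = 3² = 9)
o(k) = -243 + 2*k (o(k) = k + (-243 + k) = -243 + 2*k)
1/(o(m*f(4) + 10) + 868855) = 1/((-243 + 2*(9*0 + 10)) + 868855) = 1/((-243 + 2*(0 + 10)) + 868855) = 1/((-243 + 2*10) + 868855) = 1/((-243 + 20) + 868855) = 1/(-223 + 868855) = 1/868632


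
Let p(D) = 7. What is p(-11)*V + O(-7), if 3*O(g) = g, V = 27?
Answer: 560/3 ≈ 186.67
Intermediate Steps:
O(g) = g/3
p(-11)*V + O(-7) = 7*27 + (1/3)*(-7) = 189 - 7/3 = 560/3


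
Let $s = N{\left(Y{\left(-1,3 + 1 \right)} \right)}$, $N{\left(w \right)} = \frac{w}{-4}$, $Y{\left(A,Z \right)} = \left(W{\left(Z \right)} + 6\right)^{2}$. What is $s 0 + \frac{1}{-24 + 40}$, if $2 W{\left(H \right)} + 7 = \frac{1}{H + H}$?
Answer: $\frac{1}{16} \approx 0.0625$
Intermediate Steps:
$W{\left(H \right)} = - \frac{7}{2} + \frac{1}{4 H}$ ($W{\left(H \right)} = - \frac{7}{2} + \frac{1}{2 \left(H + H\right)} = - \frac{7}{2} + \frac{1}{2 \cdot 2 H} = - \frac{7}{2} + \frac{\frac{1}{2} \frac{1}{H}}{2} = - \frac{7}{2} + \frac{1}{4 H}$)
$Y{\left(A,Z \right)} = \left(6 + \frac{1 - 14 Z}{4 Z}\right)^{2}$ ($Y{\left(A,Z \right)} = \left(\frac{1 - 14 Z}{4 Z} + 6\right)^{2} = \left(6 + \frac{1 - 14 Z}{4 Z}\right)^{2}$)
$N{\left(w \right)} = - \frac{w}{4}$ ($N{\left(w \right)} = w \left(- \frac{1}{4}\right) = - \frac{w}{4}$)
$s = - \frac{1681}{1024}$ ($s = - \frac{\frac{1}{16} \frac{1}{\left(3 + 1\right)^{2}} \left(1 + 10 \left(3 + 1\right)\right)^{2}}{4} = - \frac{\frac{1}{16} \cdot \frac{1}{16} \left(1 + 10 \cdot 4\right)^{2}}{4} = - \frac{\frac{1}{16} \cdot \frac{1}{16} \left(1 + 40\right)^{2}}{4} = - \frac{\frac{1}{16} \cdot \frac{1}{16} \cdot 41^{2}}{4} = - \frac{\frac{1}{16} \cdot \frac{1}{16} \cdot 1681}{4} = \left(- \frac{1}{4}\right) \frac{1681}{256} = - \frac{1681}{1024} \approx -1.6416$)
$s 0 + \frac{1}{-24 + 40} = \left(- \frac{1681}{1024}\right) 0 + \frac{1}{-24 + 40} = 0 + \frac{1}{16} = \frac{1}{16}$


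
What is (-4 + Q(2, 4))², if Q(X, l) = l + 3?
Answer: 9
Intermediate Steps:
Q(X, l) = 3 + l
(-4 + Q(2, 4))² = (-4 + (3 + 4))² = (-4 + 7)² = 3² = 9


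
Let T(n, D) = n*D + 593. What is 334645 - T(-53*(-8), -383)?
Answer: 496444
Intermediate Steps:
T(n, D) = 593 + D*n (T(n, D) = D*n + 593 = 593 + D*n)
334645 - T(-53*(-8), -383) = 334645 - (593 - (-20299)*(-8)) = 334645 - (593 - 383*424) = 334645 - (593 - 162392) = 334645 - 1*(-161799) = 334645 + 161799 = 496444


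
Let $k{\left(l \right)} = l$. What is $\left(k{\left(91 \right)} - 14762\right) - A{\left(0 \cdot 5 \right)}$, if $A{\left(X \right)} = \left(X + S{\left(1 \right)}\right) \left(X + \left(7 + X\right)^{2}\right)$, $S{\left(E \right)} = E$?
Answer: $-14720$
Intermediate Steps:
$A{\left(X \right)} = \left(1 + X\right) \left(X + \left(7 + X\right)^{2}\right)$ ($A{\left(X \right)} = \left(X + 1\right) \left(X + \left(7 + X\right)^{2}\right) = \left(1 + X\right) \left(X + \left(7 + X\right)^{2}\right)$)
$\left(k{\left(91 \right)} - 14762\right) - A{\left(0 \cdot 5 \right)} = \left(91 - 14762\right) - \left(49 + \left(0 \cdot 5\right)^{3} + 16 \left(0 \cdot 5\right)^{2} + 64 \cdot 0 \cdot 5\right) = -14671 - \left(49 + 0^{3} + 16 \cdot 0^{2} + 64 \cdot 0\right) = -14671 - \left(49 + 0 + 16 \cdot 0 + 0\right) = -14671 - \left(49 + 0 + 0 + 0\right) = -14671 - 49 = -14720$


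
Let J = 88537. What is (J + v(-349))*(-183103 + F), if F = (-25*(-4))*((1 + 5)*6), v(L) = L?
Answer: -15830010564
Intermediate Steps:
F = 3600 (F = 100*(6*6) = 100*36 = 3600)
(J + v(-349))*(-183103 + F) = (88537 - 349)*(-183103 + 3600) = 88188*(-179503) = -15830010564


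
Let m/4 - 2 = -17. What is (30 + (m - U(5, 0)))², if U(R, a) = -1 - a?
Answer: 841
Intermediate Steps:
m = -60 (m = 8 + 4*(-17) = 8 - 68 = -60)
(30 + (m - U(5, 0)))² = (30 + (-60 - (-1 - 1*0)))² = (30 + (-60 - (-1 + 0)))² = (30 + (-60 - 1*(-1)))² = (30 + (-60 + 1))² = (30 - 59)² = (-29)² = 841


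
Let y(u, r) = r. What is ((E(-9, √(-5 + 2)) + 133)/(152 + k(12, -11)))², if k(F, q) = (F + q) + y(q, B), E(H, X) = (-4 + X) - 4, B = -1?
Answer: (125 + I*√3)²/23104 ≈ 0.67616 + 0.018742*I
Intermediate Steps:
E(H, X) = -8 + X
k(F, q) = -1 + F + q (k(F, q) = (F + q) - 1 = -1 + F + q)
((E(-9, √(-5 + 2)) + 133)/(152 + k(12, -11)))² = (((-8 + √(-5 + 2)) + 133)/(152 + (-1 + 12 - 11)))² = (((-8 + √(-3)) + 133)/(152 + 0))² = (((-8 + I*√3) + 133)/152)² = ((125 + I*√3)*(1/152))² = (125/152 + I*√3/152)²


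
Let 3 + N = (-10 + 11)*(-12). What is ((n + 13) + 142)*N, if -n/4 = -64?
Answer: -6165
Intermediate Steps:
n = 256 (n = -4*(-64) = 256)
N = -15 (N = -3 + (-10 + 11)*(-12) = -3 + 1*(-12) = -3 - 12 = -15)
((n + 13) + 142)*N = ((256 + 13) + 142)*(-15) = (269 + 142)*(-15) = 411*(-15) = -6165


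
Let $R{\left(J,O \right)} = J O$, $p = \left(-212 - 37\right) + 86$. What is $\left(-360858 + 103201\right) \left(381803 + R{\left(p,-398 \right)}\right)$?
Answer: $-115089455789$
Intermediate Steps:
$p = -163$ ($p = -249 + 86 = -163$)
$\left(-360858 + 103201\right) \left(381803 + R{\left(p,-398 \right)}\right) = \left(-360858 + 103201\right) \left(381803 - -64874\right) = - 257657 \left(381803 + 64874\right) = \left(-257657\right) 446677 = -115089455789$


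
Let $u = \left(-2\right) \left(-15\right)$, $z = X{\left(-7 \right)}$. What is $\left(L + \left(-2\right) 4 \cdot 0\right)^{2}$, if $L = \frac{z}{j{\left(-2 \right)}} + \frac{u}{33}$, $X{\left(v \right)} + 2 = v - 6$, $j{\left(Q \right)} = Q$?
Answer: $\frac{34225}{484} \approx 70.713$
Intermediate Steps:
$X{\left(v \right)} = -8 + v$ ($X{\left(v \right)} = -2 + \left(v - 6\right) = -2 + \left(-6 + v\right) = -8 + v$)
$z = -15$ ($z = -8 - 7 = -15$)
$u = 30$
$L = \frac{185}{22}$ ($L = - \frac{15}{-2} + \frac{30}{33} = \left(-15\right) \left(- \frac{1}{2}\right) + 30 \cdot \frac{1}{33} = \frac{15}{2} + \frac{10}{11} = \frac{185}{22} \approx 8.4091$)
$\left(L + \left(-2\right) 4 \cdot 0\right)^{2} = \left(\frac{185}{22} + \left(-2\right) 4 \cdot 0\right)^{2} = \left(\frac{185}{22} - 0\right)^{2} = \left(\frac{185}{22} + 0\right)^{2} = \left(\frac{185}{22}\right)^{2} = \frac{34225}{484}$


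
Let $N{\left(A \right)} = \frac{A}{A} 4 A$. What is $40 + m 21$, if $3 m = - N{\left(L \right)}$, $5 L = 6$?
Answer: $\frac{32}{5} \approx 6.4$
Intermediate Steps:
$L = \frac{6}{5}$ ($L = \frac{1}{5} \cdot 6 = \frac{6}{5} \approx 1.2$)
$N{\left(A \right)} = 4 A$ ($N{\left(A \right)} = 1 \cdot 4 A = 4 A$)
$m = - \frac{8}{5}$ ($m = \frac{\left(-1\right) 4 \cdot \frac{6}{5}}{3} = \frac{\left(-1\right) \frac{24}{5}}{3} = \frac{1}{3} \left(- \frac{24}{5}\right) = - \frac{8}{5} \approx -1.6$)
$40 + m 21 = 40 - \frac{168}{5} = \frac{32}{5}$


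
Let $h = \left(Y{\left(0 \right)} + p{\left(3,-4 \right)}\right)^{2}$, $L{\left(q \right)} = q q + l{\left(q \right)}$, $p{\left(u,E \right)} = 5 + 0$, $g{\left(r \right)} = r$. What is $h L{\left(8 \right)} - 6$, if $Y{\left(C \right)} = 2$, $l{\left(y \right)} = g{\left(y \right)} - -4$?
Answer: $3718$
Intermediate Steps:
$l{\left(y \right)} = 4 + y$ ($l{\left(y \right)} = y - -4 = y + 4 = 4 + y$)
$p{\left(u,E \right)} = 5$
$L{\left(q \right)} = 4 + q + q^{2}$ ($L{\left(q \right)} = q q + \left(4 + q\right) = q^{2} + \left(4 + q\right) = 4 + q + q^{2}$)
$h = 49$ ($h = \left(2 + 5\right)^{2} = 7^{2} = 49$)
$h L{\left(8 \right)} - 6 = 49 \left(4 + 8 + 8^{2}\right) - 6 = 49 \left(4 + 8 + 64\right) - 6 = 49 \cdot 76 - 6 = 3724 - 6 = 3718$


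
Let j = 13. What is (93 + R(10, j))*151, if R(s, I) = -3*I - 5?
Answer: 7399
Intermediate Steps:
R(s, I) = -5 - 3*I
(93 + R(10, j))*151 = (93 + (-5 - 3*13))*151 = (93 + (-5 - 39))*151 = (93 - 44)*151 = 49*151 = 7399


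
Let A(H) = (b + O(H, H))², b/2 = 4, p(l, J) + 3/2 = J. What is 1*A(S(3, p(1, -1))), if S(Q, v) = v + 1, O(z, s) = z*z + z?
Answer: 1225/16 ≈ 76.563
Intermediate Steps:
p(l, J) = -3/2 + J
O(z, s) = z + z² (O(z, s) = z² + z = z + z²)
b = 8 (b = 2*4 = 8)
S(Q, v) = 1 + v
A(H) = (8 + H*(1 + H))²
1*A(S(3, p(1, -1))) = 1*(8 + (1 + (-3/2 - 1))*(1 + (1 + (-3/2 - 1))))² = 1*(8 + (1 - 5/2)*(1 + (1 - 5/2)))² = 1*(8 - 3*(1 - 3/2)/2)² = 1*(8 - 3/2*(-½))² = 1*(8 + ¾)² = 1*(35/4)² = 1*(1225/16) = 1225/16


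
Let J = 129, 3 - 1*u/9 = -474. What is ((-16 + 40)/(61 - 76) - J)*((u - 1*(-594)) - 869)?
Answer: -2623754/5 ≈ -5.2475e+5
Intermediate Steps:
u = 4293 (u = 27 - 9*(-474) = 27 + 4266 = 4293)
((-16 + 40)/(61 - 76) - J)*((u - 1*(-594)) - 869) = ((-16 + 40)/(61 - 76) - 1*129)*((4293 - 1*(-594)) - 869) = (24/(-15) - 129)*((4293 + 594) - 869) = (24*(-1/15) - 129)*(4887 - 869) = (-8/5 - 129)*4018 = -653/5*4018 = -2623754/5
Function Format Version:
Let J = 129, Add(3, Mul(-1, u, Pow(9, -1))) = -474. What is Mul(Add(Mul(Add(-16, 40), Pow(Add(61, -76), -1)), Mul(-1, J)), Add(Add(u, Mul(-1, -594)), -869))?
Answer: Rational(-2623754, 5) ≈ -5.2475e+5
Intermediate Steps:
u = 4293 (u = Add(27, Mul(-9, -474)) = Add(27, 4266) = 4293)
Mul(Add(Mul(Add(-16, 40), Pow(Add(61, -76), -1)), Mul(-1, J)), Add(Add(u, Mul(-1, -594)), -869)) = Mul(Add(Mul(Add(-16, 40), Pow(Add(61, -76), -1)), Mul(-1, 129)), Add(Add(4293, Mul(-1, -594)), -869)) = Mul(Add(Mul(24, Pow(-15, -1)), -129), Add(Add(4293, 594), -869)) = Mul(Add(Mul(24, Rational(-1, 15)), -129), Add(4887, -869)) = Mul(Add(Rational(-8, 5), -129), 4018) = Mul(Rational(-653, 5), 4018) = Rational(-2623754, 5)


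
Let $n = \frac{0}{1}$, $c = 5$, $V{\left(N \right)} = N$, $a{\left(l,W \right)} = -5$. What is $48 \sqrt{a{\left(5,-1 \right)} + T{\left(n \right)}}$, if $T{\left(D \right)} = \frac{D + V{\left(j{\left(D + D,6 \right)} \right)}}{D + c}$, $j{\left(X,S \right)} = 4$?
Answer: $\frac{48 i \sqrt{105}}{5} \approx 98.371 i$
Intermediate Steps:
$n = 0$ ($n = 0 \cdot 1 = 0$)
$T{\left(D \right)} = \frac{4 + D}{5 + D}$ ($T{\left(D \right)} = \frac{D + 4}{D + 5} = \frac{4 + D}{5 + D}$)
$48 \sqrt{a{\left(5,-1 \right)} + T{\left(n \right)}} = 48 \sqrt{-5 + \frac{4 + 0}{5 + 0}} = 48 \sqrt{-5 + \frac{1}{5} \cdot 4} = 48 \sqrt{-5 + \frac{4}{5}} = 48 \sqrt{- \frac{21}{5}} = 48 \frac{i \sqrt{105}}{5} = \frac{48 i \sqrt{105}}{5}$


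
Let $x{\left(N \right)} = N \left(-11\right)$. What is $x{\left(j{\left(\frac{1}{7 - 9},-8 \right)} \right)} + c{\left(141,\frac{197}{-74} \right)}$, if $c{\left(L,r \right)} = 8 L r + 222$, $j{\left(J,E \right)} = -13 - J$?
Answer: $- \frac{195613}{74} \approx -2643.4$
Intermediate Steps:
$c{\left(L,r \right)} = 222 + 8 L r$ ($c{\left(L,r \right)} = 8 L r + 222 = 222 + 8 L r$)
$x{\left(N \right)} = - 11 N$
$x{\left(j{\left(\frac{1}{7 - 9},-8 \right)} \right)} + c{\left(141,\frac{197}{-74} \right)} = - 11 \left(-13 - \frac{1}{7 - 9}\right) + \left(222 + 8 \cdot 141 \frac{197}{-74}\right) = - 11 \left(-13 - \frac{1}{-2}\right) + \left(222 + 8 \cdot 141 \cdot 197 \left(- \frac{1}{74}\right)\right) = - 11 \left(-13 - - \frac{1}{2}\right) + \left(222 + 8 \cdot 141 \left(- \frac{197}{74}\right)\right) = - 11 \left(-13 + \frac{1}{2}\right) + \left(222 - \frac{111108}{37}\right) = \left(-11\right) \left(- \frac{25}{2}\right) - \frac{102894}{37} = \frac{275}{2} - \frac{102894}{37} = - \frac{195613}{74}$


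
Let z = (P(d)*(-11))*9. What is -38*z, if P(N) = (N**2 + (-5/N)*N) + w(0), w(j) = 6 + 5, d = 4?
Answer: 82764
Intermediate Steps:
w(j) = 11
P(N) = 6 + N**2 (P(N) = (N**2 + (-5/N)*N) + 11 = (N**2 - 5) + 11 = (-5 + N**2) + 11 = 6 + N**2)
z = -2178 (z = ((6 + 4**2)*(-11))*9 = ((6 + 16)*(-11))*9 = (22*(-11))*9 = -242*9 = -2178)
-38*z = -38*(-2178) = 82764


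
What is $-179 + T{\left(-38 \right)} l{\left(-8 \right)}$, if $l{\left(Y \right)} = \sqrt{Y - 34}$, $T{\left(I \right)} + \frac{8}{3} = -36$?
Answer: $-179 - \frac{116 i \sqrt{42}}{3} \approx -179.0 - 250.59 i$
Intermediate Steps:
$T{\left(I \right)} = - \frac{116}{3}$ ($T{\left(I \right)} = - \frac{8}{3} - 36 = - \frac{116}{3}$)
$l{\left(Y \right)} = \sqrt{-34 + Y}$
$-179 + T{\left(-38 \right)} l{\left(-8 \right)} = -179 - \frac{116 \sqrt{-34 - 8}}{3} = -179 - \frac{116 \sqrt{-42}}{3} = -179 - \frac{116 i \sqrt{42}}{3}$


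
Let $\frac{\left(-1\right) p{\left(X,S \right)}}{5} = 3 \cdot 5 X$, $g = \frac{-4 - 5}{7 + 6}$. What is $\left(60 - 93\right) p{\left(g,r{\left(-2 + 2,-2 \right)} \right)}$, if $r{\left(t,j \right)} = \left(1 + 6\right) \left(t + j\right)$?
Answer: $- \frac{22275}{13} \approx -1713.5$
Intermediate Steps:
$r{\left(t,j \right)} = 7 j + 7 t$ ($r{\left(t,j \right)} = 7 \left(j + t\right) = 7 j + 7 t$)
$g = - \frac{9}{13} \approx -0.69231$
$p{\left(X,S \right)} = - 75 X$ ($p{\left(X,S \right)} = - 5 \cdot 3 \cdot 5 X = - 5 \cdot 15 X = - 75 X$)
$\left(60 - 93\right) p{\left(g,r{\left(-2 + 2,-2 \right)} \right)} = \left(60 - 93\right) \left(\left(-75\right) \left(- \frac{9}{13}\right)\right) = \left(-33\right) \frac{675}{13} = - \frac{22275}{13}$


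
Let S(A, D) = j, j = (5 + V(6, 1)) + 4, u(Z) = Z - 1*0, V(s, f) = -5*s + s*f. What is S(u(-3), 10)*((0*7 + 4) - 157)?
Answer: 2295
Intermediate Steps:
V(s, f) = -5*s + f*s
u(Z) = Z (u(Z) = Z + 0 = Z)
j = -15 (j = (5 + 6*(-5 + 1)) + 4 = (5 + 6*(-4)) + 4 = (5 - 24) + 4 = -19 + 4 = -15)
S(A, D) = -15
S(u(-3), 10)*((0*7 + 4) - 157) = -15*((0*7 + 4) - 157) = -15*((0 + 4) - 157) = -15*(4 - 157) = -15*(-153) = 2295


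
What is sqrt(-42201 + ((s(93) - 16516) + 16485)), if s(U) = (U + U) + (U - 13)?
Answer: I*sqrt(41966) ≈ 204.86*I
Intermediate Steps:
s(U) = -13 + 3*U (s(U) = 2*U + (-13 + U) = -13 + 3*U)
sqrt(-42201 + ((s(93) - 16516) + 16485)) = sqrt(-42201 + (((-13 + 3*93) - 16516) + 16485)) = sqrt(-42201 + (((-13 + 279) - 16516) + 16485)) = sqrt(-42201 + ((266 - 16516) + 16485)) = sqrt(-42201 + (-16250 + 16485)) = sqrt(-42201 + 235) = sqrt(-41966) = I*sqrt(41966)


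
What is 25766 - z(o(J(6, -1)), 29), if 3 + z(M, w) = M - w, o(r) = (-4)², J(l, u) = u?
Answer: 25782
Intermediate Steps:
o(r) = 16
z(M, w) = -3 + M - w (z(M, w) = -3 + (M - w) = -3 + M - w)
25766 - z(o(J(6, -1)), 29) = 25766 - (-3 + 16 - 1*29) = 25766 - (-3 + 16 - 29) = 25766 - 1*(-16) = 25766 + 16 = 25782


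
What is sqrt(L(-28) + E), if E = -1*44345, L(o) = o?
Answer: I*sqrt(44373) ≈ 210.65*I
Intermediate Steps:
E = -44345
sqrt(L(-28) + E) = sqrt(-28 - 44345) = sqrt(-44373) = I*sqrt(44373)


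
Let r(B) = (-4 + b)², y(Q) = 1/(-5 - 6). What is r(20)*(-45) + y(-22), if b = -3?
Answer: -24256/11 ≈ -2205.1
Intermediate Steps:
y(Q) = -1/11 (y(Q) = 1/(-11) = -1/11)
r(B) = 49 (r(B) = (-4 - 3)² = (-7)² = 49)
r(20)*(-45) + y(-22) = 49*(-45) - 1/11 = -2205 - 1/11 = -24256/11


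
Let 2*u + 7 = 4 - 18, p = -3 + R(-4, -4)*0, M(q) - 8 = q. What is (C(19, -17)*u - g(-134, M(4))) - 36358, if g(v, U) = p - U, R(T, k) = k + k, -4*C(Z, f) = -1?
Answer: -290765/8 ≈ -36346.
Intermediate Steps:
C(Z, f) = 1/4 (C(Z, f) = -1/4*(-1) = 1/4)
R(T, k) = 2*k
M(q) = 8 + q
p = -3 (p = -3 + (2*(-4))*0 = -3 - 8*0 = -3 + 0 = -3)
u = -21/2 (u = -7/2 + (4 - 18)/2 = -7/2 + (1/2)*(-14) = -7/2 - 7 = -21/2 ≈ -10.500)
g(v, U) = -3 - U
(C(19, -17)*u - g(-134, M(4))) - 36358 = ((1/4)*(-21/2) - (-3 - (8 + 4))) - 36358 = (-21/8 - (-3 - 1*12)) - 36358 = (-21/8 - (-3 - 12)) - 36358 = (-21/8 - 1*(-15)) - 36358 = (-21/8 + 15) - 36358 = 99/8 - 36358 = -290765/8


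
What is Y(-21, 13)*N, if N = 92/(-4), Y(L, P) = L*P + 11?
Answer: 6026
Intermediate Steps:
Y(L, P) = 11 + L*P
N = -23 (N = 92*(-1/4) = -23)
Y(-21, 13)*N = (11 - 21*13)*(-23) = (11 - 273)*(-23) = -262*(-23) = 6026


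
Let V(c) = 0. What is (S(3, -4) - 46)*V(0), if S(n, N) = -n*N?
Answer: 0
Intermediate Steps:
S(n, N) = -N*n
(S(3, -4) - 46)*V(0) = (-1*(-4)*3 - 46)*0 = (12 - 46)*0 = -34*0 = 0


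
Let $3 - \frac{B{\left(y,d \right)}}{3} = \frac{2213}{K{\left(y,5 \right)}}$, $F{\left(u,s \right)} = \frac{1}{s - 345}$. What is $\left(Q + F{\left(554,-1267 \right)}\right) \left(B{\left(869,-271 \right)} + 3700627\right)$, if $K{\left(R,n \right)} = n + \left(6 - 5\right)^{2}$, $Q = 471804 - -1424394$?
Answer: $\frac{22616490367424325}{3224} \approx 7.015 \cdot 10^{12}$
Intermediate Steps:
$F{\left(u,s \right)} = \frac{1}{-345 + s}$
$Q = 1896198$ ($Q = 471804 + 1424394 = 1896198$)
$K{\left(R,n \right)} = 1 + n$ ($K{\left(R,n \right)} = n + 1^{2} = n + 1 = 1 + n$)
$B{\left(y,d \right)} = - \frac{2195}{2}$ ($B{\left(y,d \right)} = 9 - 3 \frac{2213}{1 + 5} = 9 - 3 \cdot \frac{2213}{6} = 9 - 3 \cdot 2213 \cdot \frac{1}{6} = 9 - \frac{2213}{2} = - \frac{2195}{2}$)
$\left(Q + F{\left(554,-1267 \right)}\right) \left(B{\left(869,-271 \right)} + 3700627\right) = \left(1896198 + \frac{1}{-345 - 1267}\right) \left(- \frac{2195}{2} + 3700627\right) = \left(1896198 + \frac{1}{-1612}\right) \frac{7399059}{2} = \left(1896198 - \frac{1}{1612}\right) \frac{7399059}{2} = \frac{3056671175}{1612} \cdot \frac{7399059}{2} = \frac{22616490367424325}{3224}$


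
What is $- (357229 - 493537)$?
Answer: $136308$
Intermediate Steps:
$- (357229 - 493537) = \left(-1\right) \left(-136308\right) = 136308$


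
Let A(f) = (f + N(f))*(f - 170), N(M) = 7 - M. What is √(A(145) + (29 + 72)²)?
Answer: 3*√1114 ≈ 100.13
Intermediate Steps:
A(f) = -1190 + 7*f (A(f) = (f + (7 - f))*(f - 170) = 7*(-170 + f) = -1190 + 7*f)
√(A(145) + (29 + 72)²) = √((-1190 + 7*145) + (29 + 72)²) = √((-1190 + 1015) + 101²) = √(-175 + 10201) = √10026 = 3*√1114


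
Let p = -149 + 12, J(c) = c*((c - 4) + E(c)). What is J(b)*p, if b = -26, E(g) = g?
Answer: -199472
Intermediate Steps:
J(c) = c*(-4 + 2*c) (J(c) = c*((c - 4) + c) = c*((-4 + c) + c) = c*(-4 + 2*c))
p = -137
J(b)*p = (2*(-26)*(-2 - 26))*(-137) = (2*(-26)*(-28))*(-137) = 1456*(-137) = -199472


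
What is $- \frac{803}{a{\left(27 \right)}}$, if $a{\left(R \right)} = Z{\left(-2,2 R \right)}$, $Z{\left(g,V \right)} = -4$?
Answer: $\frac{803}{4} \approx 200.75$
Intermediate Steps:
$a{\left(R \right)} = -4$
$- \frac{803}{a{\left(27 \right)}} = - \frac{803}{-4} = \left(-803\right) \left(- \frac{1}{4}\right) = \frac{803}{4}$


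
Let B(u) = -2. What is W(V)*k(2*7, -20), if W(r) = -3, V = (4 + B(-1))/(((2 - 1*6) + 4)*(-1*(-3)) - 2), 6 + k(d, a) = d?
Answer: -24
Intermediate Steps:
k(d, a) = -6 + d
V = -1 (V = (4 - 2)/(((2 - 1*6) + 4)*(-1*(-3)) - 2) = 2/(((2 - 6) + 4)*3 - 2) = 2/((-4 + 4)*3 - 2) = 2/(0*3 - 2) = 2/(0 - 2) = 2/(-2) = 2*(-½) = -1)
W(V)*k(2*7, -20) = -3*(-6 + 2*7) = -3*(-6 + 14) = -3*8 = -24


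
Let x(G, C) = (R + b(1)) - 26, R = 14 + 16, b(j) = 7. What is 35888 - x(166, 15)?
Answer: 35877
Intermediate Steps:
R = 30
x(G, C) = 11 (x(G, C) = (30 + 7) - 26 = 37 - 26 = 11)
35888 - x(166, 15) = 35888 - 1*11 = 35888 - 11 = 35877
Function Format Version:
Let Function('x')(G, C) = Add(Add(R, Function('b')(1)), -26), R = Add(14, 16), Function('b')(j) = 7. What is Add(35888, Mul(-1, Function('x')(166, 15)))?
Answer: 35877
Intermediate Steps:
R = 30
Function('x')(G, C) = 11 (Function('x')(G, C) = Add(Add(30, 7), -26) = Add(37, -26) = 11)
Add(35888, Mul(-1, Function('x')(166, 15))) = Add(35888, Mul(-1, 11)) = Add(35888, -11) = 35877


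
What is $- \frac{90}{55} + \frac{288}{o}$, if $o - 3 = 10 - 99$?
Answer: $- \frac{2358}{473} \approx -4.9852$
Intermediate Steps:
$o = -86$ ($o = 3 + \left(10 - 99\right) = 3 - 89 = -86$)
$- \frac{90}{55} + \frac{288}{o} = - \frac{90}{55} + \frac{288}{-86} = \left(-90\right) \frac{1}{55} + 288 \left(- \frac{1}{86}\right) = - \frac{18}{11} - \frac{144}{43} = - \frac{2358}{473}$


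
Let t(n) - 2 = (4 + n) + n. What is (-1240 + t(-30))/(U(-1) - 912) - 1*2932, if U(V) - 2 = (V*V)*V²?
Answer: -2663894/909 ≈ -2930.6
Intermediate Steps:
U(V) = 2 + V⁴ (U(V) = 2 + (V*V)*V² = 2 + V²*V² = 2 + V⁴)
t(n) = 6 + 2*n (t(n) = 2 + ((4 + n) + n) = 2 + (4 + 2*n) = 6 + 2*n)
(-1240 + t(-30))/(U(-1) - 912) - 1*2932 = (-1240 + (6 + 2*(-30)))/((2 + (-1)⁴) - 912) - 1*2932 = (-1240 + (6 - 60))/((2 + 1) - 912) - 2932 = (-1240 - 54)/(3 - 912) - 2932 = -1294/(-909) - 2932 = -1294*(-1/909) - 2932 = 1294/909 - 2932 = -2663894/909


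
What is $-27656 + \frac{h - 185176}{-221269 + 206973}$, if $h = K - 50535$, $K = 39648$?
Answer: $- \frac{395174113}{14296} \approx -27642.0$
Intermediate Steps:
$h = -10887$ ($h = 39648 - 50535 = -10887$)
$-27656 + \frac{h - 185176}{-221269 + 206973} = -27656 + \frac{-10887 - 185176}{-221269 + 206973} = -27656 - \frac{196063}{-14296} = -27656 - - \frac{196063}{14296} = -27656 + \frac{196063}{14296} = - \frac{395174113}{14296}$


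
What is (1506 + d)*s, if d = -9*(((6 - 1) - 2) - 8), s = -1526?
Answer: -2366826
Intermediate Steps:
d = 45 (d = -9*((5 - 2) - 8) = -9*(3 - 8) = -9*(-5) = 45)
(1506 + d)*s = (1506 + 45)*(-1526) = 1551*(-1526) = -2366826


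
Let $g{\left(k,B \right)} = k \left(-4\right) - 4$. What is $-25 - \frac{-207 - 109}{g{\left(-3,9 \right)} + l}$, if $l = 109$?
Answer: $- \frac{2609}{117} \approx -22.299$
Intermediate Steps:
$g{\left(k,B \right)} = -4 - 4 k$ ($g{\left(k,B \right)} = - 4 k - 4 = -4 - 4 k$)
$-25 - \frac{-207 - 109}{g{\left(-3,9 \right)} + l} = -25 - \frac{-207 - 109}{\left(-4 - -12\right) + 109} = -25 - - \frac{316}{\left(-4 + 12\right) + 109} = -25 - - \frac{316}{8 + 109} = -25 - - \frac{316}{117} = -25 + \frac{316}{117} = - \frac{2609}{117}$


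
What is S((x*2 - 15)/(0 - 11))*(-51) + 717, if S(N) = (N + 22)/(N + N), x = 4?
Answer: -2661/14 ≈ -190.07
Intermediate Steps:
S(N) = (22 + N)/(2*N) (S(N) = (22 + N)/((2*N)) = (22 + N)*(1/(2*N)) = (22 + N)/(2*N))
S((x*2 - 15)/(0 - 11))*(-51) + 717 = ((22 + (4*2 - 15)/(0 - 11))/(2*(((4*2 - 15)/(0 - 11)))))*(-51) + 717 = ((22 + (8 - 15)/(-11))/(2*(((8 - 15)/(-11)))))*(-51) + 717 = ((22 - 7*(-1/11))/(2*((-7*(-1/11)))))*(-51) + 717 = ((22 + 7/11)/(2*(7/11)))*(-51) + 717 = ((½)*(11/7)*(249/11))*(-51) + 717 = (249/14)*(-51) + 717 = -12699/14 + 717 = -2661/14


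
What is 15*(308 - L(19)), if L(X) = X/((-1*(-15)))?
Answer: 4601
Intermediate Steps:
L(X) = X/15
15*(308 - L(19)) = 15*(308 - 19/15) = 15*(4601/15) = 4601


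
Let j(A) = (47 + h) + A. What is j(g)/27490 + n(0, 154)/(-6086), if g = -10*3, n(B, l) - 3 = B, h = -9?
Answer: -16891/83652070 ≈ -0.00020192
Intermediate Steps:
n(B, l) = 3 + B
g = -30
j(A) = 38 + A (j(A) = (47 - 9) + A = 38 + A)
j(g)/27490 + n(0, 154)/(-6086) = (38 - 30)/27490 + (3 + 0)/(-6086) = 8*(1/27490) + 3*(-1/6086) = 4/13745 - 3/6086 = -16891/83652070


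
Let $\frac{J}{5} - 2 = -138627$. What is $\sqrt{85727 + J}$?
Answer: $i \sqrt{607398} \approx 779.36 i$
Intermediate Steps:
$J = -693125$ ($J = 10 + 5 \left(-138627\right) = 10 - 693135 = -693125$)
$\sqrt{85727 + J} = \sqrt{85727 - 693125} = \sqrt{-607398} = i \sqrt{607398}$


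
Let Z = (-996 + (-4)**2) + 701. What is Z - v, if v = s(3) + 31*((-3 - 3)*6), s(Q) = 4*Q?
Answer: 825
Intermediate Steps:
Z = -279 (Z = (-996 + 16) + 701 = -980 + 701 = -279)
v = -1104 (v = 4*3 + 31*((-3 - 3)*6) = 12 + 31*(-6*6) = 12 + 31*(-36) = 12 - 1116 = -1104)
Z - v = -279 - 1*(-1104) = -279 + 1104 = 825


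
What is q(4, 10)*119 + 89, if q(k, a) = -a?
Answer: -1101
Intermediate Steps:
q(4, 10)*119 + 89 = -1*10*119 + 89 = -10*119 + 89 = -1190 + 89 = -1101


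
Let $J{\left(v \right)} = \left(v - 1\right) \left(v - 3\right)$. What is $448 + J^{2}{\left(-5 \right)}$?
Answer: $2752$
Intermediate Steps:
$J{\left(v \right)} = \left(-1 + v\right) \left(-3 + v\right)$
$448 + J^{2}{\left(-5 \right)} = 448 + \left(3 + \left(-5\right)^{2} - -20\right)^{2} = 448 + \left(3 + 25 + 20\right)^{2} = 448 + 48^{2} = 448 + 2304 = 2752$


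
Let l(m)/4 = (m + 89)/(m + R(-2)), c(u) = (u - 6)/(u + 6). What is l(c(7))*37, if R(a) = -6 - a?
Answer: -57128/17 ≈ -3360.5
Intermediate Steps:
c(u) = (-6 + u)/(6 + u)
l(m) = 4*(89 + m)/(-4 + m) (l(m) = 4*((m + 89)/(m + (-6 - 1*(-2)))) = 4*((89 + m)/(m + (-6 + 2))) = 4*((89 + m)/(m - 4)) = 4*((89 + m)/(-4 + m)) = 4*(89 + m)/(-4 + m))
l(c(7))*37 = (4*(89 + (-6 + 7)/(6 + 7))/(-4 + (-6 + 7)/(6 + 7)))*37 = (4*(89 + 1/13)/(-4 + 1/13))*37 = (4*(1158/13)/(-51/13))*37 = (4*(-13/51)*(1158/13))*37 = -1544/17*37 = -57128/17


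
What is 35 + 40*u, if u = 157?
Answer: 6315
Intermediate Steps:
35 + 40*u = 35 + 40*157 = 35 + 6280 = 6315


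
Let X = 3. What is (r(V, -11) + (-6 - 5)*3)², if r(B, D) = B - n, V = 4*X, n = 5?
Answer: 676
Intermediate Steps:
V = 12 (V = 4*3 = 12)
r(B, D) = -5 + B (r(B, D) = B - 1*5 = B - 5 = -5 + B)
(r(V, -11) + (-6 - 5)*3)² = ((-5 + 12) + (-6 - 5)*3)² = (7 - 11*3)² = (7 - 33)² = (-26)² = 676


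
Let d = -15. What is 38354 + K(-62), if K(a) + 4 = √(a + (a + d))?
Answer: 38350 + I*√139 ≈ 38350.0 + 11.79*I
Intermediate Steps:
K(a) = -4 + √(-15 + 2*a) (K(a) = -4 + √(a + (a - 15)) = -4 + √(a + (-15 + a)) = -4 + √(-15 + 2*a))
38354 + K(-62) = 38354 + (-4 + √(-15 + 2*(-62))) = 38354 + (-4 + √(-15 - 124)) = 38354 + (-4 + √(-139)) = 38354 + (-4 + I*√139) = 38350 + I*√139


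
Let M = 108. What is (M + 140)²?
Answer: 61504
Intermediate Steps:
(M + 140)² = (108 + 140)² = 248² = 61504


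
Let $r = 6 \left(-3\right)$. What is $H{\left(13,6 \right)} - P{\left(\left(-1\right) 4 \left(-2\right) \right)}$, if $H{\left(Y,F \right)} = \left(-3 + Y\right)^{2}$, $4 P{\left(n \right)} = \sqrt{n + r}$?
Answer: $100 - \frac{i \sqrt{10}}{4} \approx 100.0 - 0.79057 i$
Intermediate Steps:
$r = -18$
$P{\left(n \right)} = \frac{\sqrt{-18 + n}}{4}$ ($P{\left(n \right)} = \frac{\sqrt{n - 18}}{4} = \frac{\sqrt{-18 + n}}{4}$)
$H{\left(13,6 \right)} - P{\left(\left(-1\right) 4 \left(-2\right) \right)} = \left(-3 + 13\right)^{2} - \frac{\sqrt{-18 + \left(-1\right) 4 \left(-2\right)}}{4} = 10^{2} - \frac{\sqrt{-18 - -8}}{4} = 100 - \frac{\sqrt{-18 + 8}}{4} = 100 - \frac{\sqrt{-10}}{4} = 100 - \frac{i \sqrt{10}}{4}$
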